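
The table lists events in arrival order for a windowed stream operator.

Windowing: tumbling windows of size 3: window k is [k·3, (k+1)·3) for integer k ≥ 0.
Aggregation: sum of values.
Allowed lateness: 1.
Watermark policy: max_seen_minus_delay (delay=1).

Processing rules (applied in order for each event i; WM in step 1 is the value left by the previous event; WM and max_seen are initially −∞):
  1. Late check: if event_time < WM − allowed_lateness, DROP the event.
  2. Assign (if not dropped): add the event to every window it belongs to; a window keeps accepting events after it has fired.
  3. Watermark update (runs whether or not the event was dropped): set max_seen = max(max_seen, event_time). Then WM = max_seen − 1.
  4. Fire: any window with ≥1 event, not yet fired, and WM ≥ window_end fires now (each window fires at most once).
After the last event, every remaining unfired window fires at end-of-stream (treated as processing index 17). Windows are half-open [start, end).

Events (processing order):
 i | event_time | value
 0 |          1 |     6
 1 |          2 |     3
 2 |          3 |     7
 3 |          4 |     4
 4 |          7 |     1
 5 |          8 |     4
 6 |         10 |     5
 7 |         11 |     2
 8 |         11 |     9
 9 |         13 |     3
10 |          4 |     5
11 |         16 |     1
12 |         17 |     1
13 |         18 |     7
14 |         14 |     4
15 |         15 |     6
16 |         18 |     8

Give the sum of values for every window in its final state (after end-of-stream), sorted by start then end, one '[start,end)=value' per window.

[0,3)=9 [3,6)=11 [6,9)=5 [9,12)=16 [12,15)=3 [15,18)=2 [18,21)=15

i=0 t=1 v=6: → [0,3); WM=0
i=1 t=2 v=3: → [0,3); WM=1
i=2 t=3 v=7: → [3,6); WM=2
i=3 t=4 v=4: → [3,6); WM=3; [0,3) fires=9
i=4 t=7 v=1: → [6,9); WM=6; [3,6) fires=11
i=5 t=8 v=4: → [6,9); WM=7
i=6 t=10 v=5: → [9,12); WM=9; [6,9) fires=5
i=7 t=11 v=2: → [9,12); WM=10
i=8 t=11 v=9: → [9,12); WM=10
i=9 t=13 v=3: → [12,15); WM=12; [9,12) fires=16
i=10 t=4 v=5: DROP (t<12-1); WM=12
i=11 t=16 v=1: → [15,18); WM=15; [12,15) fires=3
i=12 t=17 v=1: → [15,18); WM=16
i=13 t=18 v=7: → [18,21); WM=17
i=14 t=14 v=4: DROP (t<17-1); WM=17
i=15 t=15 v=6: DROP (t<17-1); WM=17
i=16 t=18 v=8: → [18,21); WM=17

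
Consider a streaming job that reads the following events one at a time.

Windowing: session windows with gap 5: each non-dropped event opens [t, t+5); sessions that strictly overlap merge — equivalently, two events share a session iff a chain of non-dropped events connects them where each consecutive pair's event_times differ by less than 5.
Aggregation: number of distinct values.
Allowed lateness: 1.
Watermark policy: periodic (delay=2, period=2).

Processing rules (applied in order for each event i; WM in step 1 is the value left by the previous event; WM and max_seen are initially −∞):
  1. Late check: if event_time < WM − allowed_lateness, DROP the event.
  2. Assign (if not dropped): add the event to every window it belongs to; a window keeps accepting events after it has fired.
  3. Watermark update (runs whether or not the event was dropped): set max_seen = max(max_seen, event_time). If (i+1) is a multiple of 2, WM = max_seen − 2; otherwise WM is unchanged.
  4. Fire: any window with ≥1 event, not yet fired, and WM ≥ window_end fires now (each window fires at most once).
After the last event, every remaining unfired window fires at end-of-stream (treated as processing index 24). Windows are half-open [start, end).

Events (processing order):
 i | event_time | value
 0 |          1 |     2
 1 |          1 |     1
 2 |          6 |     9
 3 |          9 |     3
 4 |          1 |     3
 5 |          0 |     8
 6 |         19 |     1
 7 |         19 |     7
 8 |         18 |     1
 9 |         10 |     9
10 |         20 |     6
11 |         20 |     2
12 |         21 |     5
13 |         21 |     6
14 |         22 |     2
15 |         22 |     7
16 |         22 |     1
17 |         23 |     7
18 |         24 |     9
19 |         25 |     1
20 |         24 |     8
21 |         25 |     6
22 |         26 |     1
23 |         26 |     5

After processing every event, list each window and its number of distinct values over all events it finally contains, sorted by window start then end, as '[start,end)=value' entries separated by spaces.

i=0 t=1 v=2: → [1,6); WM=−∞
i=1 t=1 v=1: → [1,6); WM=-1
i=2 t=6 v=9: → [6,11); WM=-1
i=3 t=9 v=3: → [6,14); WM=7
i=4 t=1 v=3: DROP (t<7-1); WM=7
i=5 t=0 v=8: DROP (t<7-1); WM=7
i=6 t=19 v=1: → [19,24); WM=7
i=7 t=19 v=7: → [19,24); WM=17
i=8 t=18 v=1: → [18,24); WM=17
i=9 t=10 v=9: DROP (t<17-1); WM=17
i=10 t=20 v=6: → [18,25); WM=17
i=11 t=20 v=2: → [18,25); WM=18
i=12 t=21 v=5: → [18,26); WM=18
i=13 t=21 v=6: → [18,26); WM=19
i=14 t=22 v=2: → [18,27); WM=19
i=15 t=22 v=7: → [18,27); WM=20
i=16 t=22 v=1: → [18,27); WM=20
i=17 t=23 v=7: → [18,28); WM=21
i=18 t=24 v=9: → [18,29); WM=21
i=19 t=25 v=1: → [18,30); WM=23
i=20 t=24 v=8: → [18,30); WM=23
i=21 t=25 v=6: → [18,30); WM=23
i=22 t=26 v=1: → [18,31); WM=23
i=23 t=26 v=5: → [18,31); WM=24

[1,6)=2 [6,14)=2 [18,31)=7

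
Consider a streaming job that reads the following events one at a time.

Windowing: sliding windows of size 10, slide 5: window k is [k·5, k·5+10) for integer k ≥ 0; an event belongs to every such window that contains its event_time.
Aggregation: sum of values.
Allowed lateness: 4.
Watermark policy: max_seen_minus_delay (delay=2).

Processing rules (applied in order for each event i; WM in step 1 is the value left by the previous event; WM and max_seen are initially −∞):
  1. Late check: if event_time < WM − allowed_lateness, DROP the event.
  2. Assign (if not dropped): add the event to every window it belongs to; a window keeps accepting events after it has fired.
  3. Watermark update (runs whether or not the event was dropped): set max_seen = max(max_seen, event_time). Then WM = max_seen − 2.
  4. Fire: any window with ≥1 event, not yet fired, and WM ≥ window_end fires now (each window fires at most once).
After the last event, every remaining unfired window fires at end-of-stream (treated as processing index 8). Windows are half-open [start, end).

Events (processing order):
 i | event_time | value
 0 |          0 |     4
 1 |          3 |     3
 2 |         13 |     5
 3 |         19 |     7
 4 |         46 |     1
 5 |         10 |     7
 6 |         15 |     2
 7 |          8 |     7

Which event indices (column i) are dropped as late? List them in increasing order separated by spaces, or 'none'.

i=0 t=0 v=4: → [0,10); WM=-2
i=1 t=3 v=3: → [0,10); WM=1
i=2 t=13 v=5: → [10,20),[5,15); WM=11; [0,10) fires=7
i=3 t=19 v=7: → [15,25),[10,20); WM=17; [5,15) fires=5
i=4 t=46 v=1: → [45,55),[40,50); WM=44; [10,20) fires=12 [15,25) fires=7
i=5 t=10 v=7: DROP (t<44-4); WM=44
i=6 t=15 v=2: DROP (t<44-4); WM=44
i=7 t=8 v=7: DROP (t<44-4); WM=44

5 6 7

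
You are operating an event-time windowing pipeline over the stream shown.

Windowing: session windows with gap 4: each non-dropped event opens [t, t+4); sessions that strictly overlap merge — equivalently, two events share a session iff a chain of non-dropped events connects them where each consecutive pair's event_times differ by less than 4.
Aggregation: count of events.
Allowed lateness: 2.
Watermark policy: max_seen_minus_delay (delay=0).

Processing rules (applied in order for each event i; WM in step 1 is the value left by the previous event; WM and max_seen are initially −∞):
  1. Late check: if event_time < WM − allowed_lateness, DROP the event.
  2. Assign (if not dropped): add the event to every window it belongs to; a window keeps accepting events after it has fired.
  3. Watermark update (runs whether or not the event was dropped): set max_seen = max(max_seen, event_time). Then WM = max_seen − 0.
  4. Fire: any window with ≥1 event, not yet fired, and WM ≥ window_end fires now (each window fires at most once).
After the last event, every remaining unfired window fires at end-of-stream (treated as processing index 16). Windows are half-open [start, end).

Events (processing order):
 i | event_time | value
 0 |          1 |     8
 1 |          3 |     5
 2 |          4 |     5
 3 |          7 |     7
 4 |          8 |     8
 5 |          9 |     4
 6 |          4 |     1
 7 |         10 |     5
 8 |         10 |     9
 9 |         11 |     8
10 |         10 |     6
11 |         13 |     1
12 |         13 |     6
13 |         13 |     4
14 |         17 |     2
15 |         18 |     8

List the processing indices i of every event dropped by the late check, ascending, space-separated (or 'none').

i=0 t=1 v=8: → [1,5); WM=1
i=1 t=3 v=5: → [1,7); WM=3
i=2 t=4 v=5: → [1,8); WM=4
i=3 t=7 v=7: → [1,11); WM=7
i=4 t=8 v=8: → [1,12); WM=8
i=5 t=9 v=4: → [1,13); WM=9
i=6 t=4 v=1: DROP (t<9-2); WM=9
i=7 t=10 v=5: → [1,14); WM=10
i=8 t=10 v=9: → [1,14); WM=10
i=9 t=11 v=8: → [1,15); WM=11
i=10 t=10 v=6: → [1,15); WM=11
i=11 t=13 v=1: → [1,17); WM=13
i=12 t=13 v=6: → [1,17); WM=13
i=13 t=13 v=4: → [1,17); WM=13
i=14 t=17 v=2: → [17,21); WM=17
i=15 t=18 v=8: → [17,22); WM=18

6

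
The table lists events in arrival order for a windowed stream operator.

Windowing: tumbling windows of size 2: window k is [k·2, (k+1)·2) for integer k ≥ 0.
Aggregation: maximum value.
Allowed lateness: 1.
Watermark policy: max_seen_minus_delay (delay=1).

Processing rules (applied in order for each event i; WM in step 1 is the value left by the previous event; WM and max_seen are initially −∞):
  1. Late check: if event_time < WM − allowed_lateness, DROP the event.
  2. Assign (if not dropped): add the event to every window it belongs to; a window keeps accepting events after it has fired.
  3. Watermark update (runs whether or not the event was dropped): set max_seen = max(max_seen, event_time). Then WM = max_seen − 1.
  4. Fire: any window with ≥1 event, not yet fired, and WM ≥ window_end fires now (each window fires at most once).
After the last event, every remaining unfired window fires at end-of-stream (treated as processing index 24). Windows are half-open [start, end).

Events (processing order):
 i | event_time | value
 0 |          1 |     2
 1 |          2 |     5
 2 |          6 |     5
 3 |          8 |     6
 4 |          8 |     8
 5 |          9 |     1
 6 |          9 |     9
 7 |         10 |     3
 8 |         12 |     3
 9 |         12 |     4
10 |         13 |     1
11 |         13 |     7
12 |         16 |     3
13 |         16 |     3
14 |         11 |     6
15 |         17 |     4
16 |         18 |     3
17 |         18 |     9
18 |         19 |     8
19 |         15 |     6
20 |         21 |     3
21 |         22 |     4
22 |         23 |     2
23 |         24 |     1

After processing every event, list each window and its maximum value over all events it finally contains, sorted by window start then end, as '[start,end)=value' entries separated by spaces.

[0,2)=2 [2,4)=5 [6,8)=5 [8,10)=9 [10,12)=3 [12,14)=7 [16,18)=4 [18,20)=9 [20,22)=3 [22,24)=4 [24,26)=1

i=0 t=1 v=2: → [0,2); WM=0
i=1 t=2 v=5: → [2,4); WM=1
i=2 t=6 v=5: → [6,8); WM=5; [0,2) fires=2 [2,4) fires=5
i=3 t=8 v=6: → [8,10); WM=7
i=4 t=8 v=8: → [8,10); WM=7
i=5 t=9 v=1: → [8,10); WM=8; [6,8) fires=5
i=6 t=9 v=9: → [8,10); WM=8
i=7 t=10 v=3: → [10,12); WM=9
i=8 t=12 v=3: → [12,14); WM=11; [8,10) fires=9
i=9 t=12 v=4: → [12,14); WM=11
i=10 t=13 v=1: → [12,14); WM=12; [10,12) fires=3
i=11 t=13 v=7: → [12,14); WM=12
i=12 t=16 v=3: → [16,18); WM=15; [12,14) fires=7
i=13 t=16 v=3: → [16,18); WM=15
i=14 t=11 v=6: DROP (t<15-1); WM=15
i=15 t=17 v=4: → [16,18); WM=16
i=16 t=18 v=3: → [18,20); WM=17
i=17 t=18 v=9: → [18,20); WM=17
i=18 t=19 v=8: → [18,20); WM=18; [16,18) fires=4
i=19 t=15 v=6: DROP (t<18-1); WM=18
i=20 t=21 v=3: → [20,22); WM=20; [18,20) fires=9
i=21 t=22 v=4: → [22,24); WM=21
i=22 t=23 v=2: → [22,24); WM=22; [20,22) fires=3
i=23 t=24 v=1: → [24,26); WM=23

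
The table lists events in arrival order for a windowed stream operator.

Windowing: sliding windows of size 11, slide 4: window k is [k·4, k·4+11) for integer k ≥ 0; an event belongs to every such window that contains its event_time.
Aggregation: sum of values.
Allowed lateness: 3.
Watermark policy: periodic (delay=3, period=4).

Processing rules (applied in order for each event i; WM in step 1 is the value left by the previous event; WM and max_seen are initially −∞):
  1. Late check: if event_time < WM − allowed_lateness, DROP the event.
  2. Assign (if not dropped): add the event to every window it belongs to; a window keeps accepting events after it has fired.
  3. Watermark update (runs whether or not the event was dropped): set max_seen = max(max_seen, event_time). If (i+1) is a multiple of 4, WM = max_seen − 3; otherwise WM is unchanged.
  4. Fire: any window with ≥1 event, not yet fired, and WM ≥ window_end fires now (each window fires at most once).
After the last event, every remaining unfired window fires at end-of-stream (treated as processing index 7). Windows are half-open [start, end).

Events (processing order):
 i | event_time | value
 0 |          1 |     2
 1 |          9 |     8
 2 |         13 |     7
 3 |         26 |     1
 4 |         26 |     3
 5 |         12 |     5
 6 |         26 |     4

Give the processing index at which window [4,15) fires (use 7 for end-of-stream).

3

i=0 t=1 v=2: → [0,11); WM=−∞
i=1 t=9 v=8: → [8,19),[4,15),[0,11); WM=−∞
i=2 t=13 v=7: → [12,23),[8,19),[4,15); WM=−∞
i=3 t=26 v=1: → [24,35),[20,31),[16,27); WM=23; [0,11) fires=10 [4,15) fires=15 [8,19) fires=15 [12,23) fires=7
i=4 t=26 v=3: → [24,35),[20,31),[16,27); WM=23
i=5 t=12 v=5: DROP (t<23-3); WM=23
i=6 t=26 v=4: → [24,35),[20,31),[16,27); WM=23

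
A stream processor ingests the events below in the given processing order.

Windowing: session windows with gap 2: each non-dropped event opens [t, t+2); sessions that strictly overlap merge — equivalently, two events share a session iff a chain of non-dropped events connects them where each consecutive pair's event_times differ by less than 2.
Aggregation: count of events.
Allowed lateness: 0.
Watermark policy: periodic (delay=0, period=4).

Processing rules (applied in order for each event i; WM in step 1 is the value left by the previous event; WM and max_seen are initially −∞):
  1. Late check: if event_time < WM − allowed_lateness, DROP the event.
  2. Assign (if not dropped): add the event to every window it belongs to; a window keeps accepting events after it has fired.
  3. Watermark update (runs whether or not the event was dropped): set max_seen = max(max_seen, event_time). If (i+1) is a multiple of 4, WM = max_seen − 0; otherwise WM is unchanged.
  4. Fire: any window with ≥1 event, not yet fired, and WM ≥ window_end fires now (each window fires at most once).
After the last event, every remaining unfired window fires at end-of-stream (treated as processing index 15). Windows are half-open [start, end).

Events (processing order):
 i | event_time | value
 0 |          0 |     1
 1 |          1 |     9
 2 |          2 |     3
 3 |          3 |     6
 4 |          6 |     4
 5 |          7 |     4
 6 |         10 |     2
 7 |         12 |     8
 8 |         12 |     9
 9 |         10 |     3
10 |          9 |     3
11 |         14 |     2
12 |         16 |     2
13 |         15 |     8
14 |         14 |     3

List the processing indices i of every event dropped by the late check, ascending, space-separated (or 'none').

9 10

i=0 t=0 v=1: → [0,2); WM=−∞
i=1 t=1 v=9: → [0,3); WM=−∞
i=2 t=2 v=3: → [0,4); WM=−∞
i=3 t=3 v=6: → [0,5); WM=3
i=4 t=6 v=4: → [6,8); WM=3
i=5 t=7 v=4: → [6,9); WM=3
i=6 t=10 v=2: → [10,12); WM=3
i=7 t=12 v=8: → [12,14); WM=12
i=8 t=12 v=9: → [12,14); WM=12
i=9 t=10 v=3: DROP (t<12-0); WM=12
i=10 t=9 v=3: DROP (t<12-0); WM=12
i=11 t=14 v=2: → [14,16); WM=14
i=12 t=16 v=2: → [16,18); WM=14
i=13 t=15 v=8: → [14,18); WM=14
i=14 t=14 v=3: → [14,18); WM=14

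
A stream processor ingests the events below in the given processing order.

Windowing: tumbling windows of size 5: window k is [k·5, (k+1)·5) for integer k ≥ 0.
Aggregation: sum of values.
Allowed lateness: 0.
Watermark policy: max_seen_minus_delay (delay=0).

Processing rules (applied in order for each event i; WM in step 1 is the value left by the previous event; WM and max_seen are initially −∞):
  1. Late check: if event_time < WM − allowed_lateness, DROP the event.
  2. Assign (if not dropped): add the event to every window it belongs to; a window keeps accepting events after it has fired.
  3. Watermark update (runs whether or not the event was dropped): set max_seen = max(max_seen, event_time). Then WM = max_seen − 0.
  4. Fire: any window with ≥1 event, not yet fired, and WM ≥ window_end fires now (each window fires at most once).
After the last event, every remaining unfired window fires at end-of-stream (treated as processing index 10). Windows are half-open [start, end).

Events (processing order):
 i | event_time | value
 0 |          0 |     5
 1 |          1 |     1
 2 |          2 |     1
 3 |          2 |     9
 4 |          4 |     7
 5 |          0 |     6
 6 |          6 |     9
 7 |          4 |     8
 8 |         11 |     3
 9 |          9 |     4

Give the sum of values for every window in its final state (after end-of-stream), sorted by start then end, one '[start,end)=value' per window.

i=0 t=0 v=5: → [0,5); WM=0
i=1 t=1 v=1: → [0,5); WM=1
i=2 t=2 v=1: → [0,5); WM=2
i=3 t=2 v=9: → [0,5); WM=2
i=4 t=4 v=7: → [0,5); WM=4
i=5 t=0 v=6: DROP (t<4-0); WM=4
i=6 t=6 v=9: → [5,10); WM=6; [0,5) fires=23
i=7 t=4 v=8: DROP (t<6-0); WM=6
i=8 t=11 v=3: → [10,15); WM=11; [5,10) fires=9
i=9 t=9 v=4: DROP (t<11-0); WM=11

[0,5)=23 [5,10)=9 [10,15)=3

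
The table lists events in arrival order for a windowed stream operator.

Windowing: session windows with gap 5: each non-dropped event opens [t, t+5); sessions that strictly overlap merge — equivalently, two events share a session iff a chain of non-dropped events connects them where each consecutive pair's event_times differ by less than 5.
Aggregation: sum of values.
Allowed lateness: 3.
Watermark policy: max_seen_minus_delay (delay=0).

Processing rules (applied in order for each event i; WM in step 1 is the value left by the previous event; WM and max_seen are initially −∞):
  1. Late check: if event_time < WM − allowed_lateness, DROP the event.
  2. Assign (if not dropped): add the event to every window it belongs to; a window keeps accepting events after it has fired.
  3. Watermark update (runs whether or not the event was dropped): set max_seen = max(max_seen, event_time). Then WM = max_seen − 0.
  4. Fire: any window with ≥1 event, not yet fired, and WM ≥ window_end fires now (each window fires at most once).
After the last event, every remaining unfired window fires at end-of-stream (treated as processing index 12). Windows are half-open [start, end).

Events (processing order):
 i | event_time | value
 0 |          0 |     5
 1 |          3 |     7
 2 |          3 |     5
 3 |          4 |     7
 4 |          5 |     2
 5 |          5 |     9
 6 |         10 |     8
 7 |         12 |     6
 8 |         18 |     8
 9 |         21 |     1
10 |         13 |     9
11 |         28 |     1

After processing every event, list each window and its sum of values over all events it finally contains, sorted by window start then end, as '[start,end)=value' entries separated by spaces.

i=0 t=0 v=5: → [0,5); WM=0
i=1 t=3 v=7: → [0,8); WM=3
i=2 t=3 v=5: → [0,8); WM=3
i=3 t=4 v=7: → [0,9); WM=4
i=4 t=5 v=2: → [0,10); WM=5
i=5 t=5 v=9: → [0,10); WM=5
i=6 t=10 v=8: → [10,15); WM=10
i=7 t=12 v=6: → [10,17); WM=12
i=8 t=18 v=8: → [18,23); WM=18
i=9 t=21 v=1: → [18,26); WM=21
i=10 t=13 v=9: DROP (t<21-3); WM=21
i=11 t=28 v=1: → [28,33); WM=28

[0,10)=35 [10,17)=14 [18,26)=9 [28,33)=1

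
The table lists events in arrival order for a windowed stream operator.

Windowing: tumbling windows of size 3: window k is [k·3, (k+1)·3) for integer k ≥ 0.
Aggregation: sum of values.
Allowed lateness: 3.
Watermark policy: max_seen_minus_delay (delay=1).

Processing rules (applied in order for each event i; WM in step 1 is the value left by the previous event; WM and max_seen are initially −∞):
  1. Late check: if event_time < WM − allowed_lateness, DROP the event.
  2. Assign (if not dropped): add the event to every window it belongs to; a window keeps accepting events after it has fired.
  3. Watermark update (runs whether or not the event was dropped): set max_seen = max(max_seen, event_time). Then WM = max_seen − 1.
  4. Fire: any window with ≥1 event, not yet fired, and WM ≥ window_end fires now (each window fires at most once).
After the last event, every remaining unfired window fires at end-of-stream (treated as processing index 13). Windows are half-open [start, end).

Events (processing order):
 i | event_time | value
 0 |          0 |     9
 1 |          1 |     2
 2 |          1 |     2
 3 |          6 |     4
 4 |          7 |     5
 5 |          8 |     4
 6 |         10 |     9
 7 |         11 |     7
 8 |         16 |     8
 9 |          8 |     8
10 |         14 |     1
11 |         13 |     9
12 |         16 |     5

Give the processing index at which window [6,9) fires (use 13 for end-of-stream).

i=0 t=0 v=9: → [0,3); WM=-1
i=1 t=1 v=2: → [0,3); WM=0
i=2 t=1 v=2: → [0,3); WM=0
i=3 t=6 v=4: → [6,9); WM=5; [0,3) fires=13
i=4 t=7 v=5: → [6,9); WM=6
i=5 t=8 v=4: → [6,9); WM=7
i=6 t=10 v=9: → [9,12); WM=9; [6,9) fires=13
i=7 t=11 v=7: → [9,12); WM=10
i=8 t=16 v=8: → [15,18); WM=15; [9,12) fires=16
i=9 t=8 v=8: DROP (t<15-3); WM=15
i=10 t=14 v=1: → [12,15); WM=15; [12,15) fires=1
i=11 t=13 v=9: → [12,15); WM=15
i=12 t=16 v=5: → [15,18); WM=15

6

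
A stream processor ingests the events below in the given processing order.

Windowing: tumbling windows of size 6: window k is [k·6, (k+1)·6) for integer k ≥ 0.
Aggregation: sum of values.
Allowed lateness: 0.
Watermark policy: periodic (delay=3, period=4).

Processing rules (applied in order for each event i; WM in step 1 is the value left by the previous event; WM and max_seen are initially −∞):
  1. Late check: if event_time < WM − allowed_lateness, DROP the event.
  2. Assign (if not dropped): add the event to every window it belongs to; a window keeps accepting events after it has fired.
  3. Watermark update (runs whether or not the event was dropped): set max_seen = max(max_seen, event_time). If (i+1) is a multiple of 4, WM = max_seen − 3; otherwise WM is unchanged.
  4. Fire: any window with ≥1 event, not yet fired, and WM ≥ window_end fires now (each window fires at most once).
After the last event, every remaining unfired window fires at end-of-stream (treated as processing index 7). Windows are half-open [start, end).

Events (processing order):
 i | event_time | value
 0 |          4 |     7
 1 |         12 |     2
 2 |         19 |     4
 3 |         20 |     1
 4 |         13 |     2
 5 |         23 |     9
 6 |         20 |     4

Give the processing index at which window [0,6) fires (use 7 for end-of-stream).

i=0 t=4 v=7: → [0,6); WM=−∞
i=1 t=12 v=2: → [12,18); WM=−∞
i=2 t=19 v=4: → [18,24); WM=−∞
i=3 t=20 v=1: → [18,24); WM=17; [0,6) fires=7
i=4 t=13 v=2: DROP (t<17-0); WM=17
i=5 t=23 v=9: → [18,24); WM=17
i=6 t=20 v=4: → [18,24); WM=17

3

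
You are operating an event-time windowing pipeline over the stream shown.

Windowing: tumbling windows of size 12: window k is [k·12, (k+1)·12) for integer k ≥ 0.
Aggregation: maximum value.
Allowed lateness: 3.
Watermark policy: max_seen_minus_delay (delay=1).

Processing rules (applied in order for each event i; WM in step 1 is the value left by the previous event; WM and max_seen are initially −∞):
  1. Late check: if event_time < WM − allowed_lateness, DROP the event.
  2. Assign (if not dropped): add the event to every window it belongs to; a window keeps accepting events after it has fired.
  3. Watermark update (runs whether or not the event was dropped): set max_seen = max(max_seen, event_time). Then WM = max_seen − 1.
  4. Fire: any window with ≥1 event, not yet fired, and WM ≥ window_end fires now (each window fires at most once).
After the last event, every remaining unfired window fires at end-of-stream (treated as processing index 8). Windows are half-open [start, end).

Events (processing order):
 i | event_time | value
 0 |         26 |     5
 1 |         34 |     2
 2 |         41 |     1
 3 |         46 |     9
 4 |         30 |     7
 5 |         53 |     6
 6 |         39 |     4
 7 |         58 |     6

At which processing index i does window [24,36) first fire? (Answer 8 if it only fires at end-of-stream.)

2

i=0 t=26 v=5: → [24,36); WM=25
i=1 t=34 v=2: → [24,36); WM=33
i=2 t=41 v=1: → [36,48); WM=40; [24,36) fires=5
i=3 t=46 v=9: → [36,48); WM=45
i=4 t=30 v=7: DROP (t<45-3); WM=45
i=5 t=53 v=6: → [48,60); WM=52; [36,48) fires=9
i=6 t=39 v=4: DROP (t<52-3); WM=52
i=7 t=58 v=6: → [48,60); WM=57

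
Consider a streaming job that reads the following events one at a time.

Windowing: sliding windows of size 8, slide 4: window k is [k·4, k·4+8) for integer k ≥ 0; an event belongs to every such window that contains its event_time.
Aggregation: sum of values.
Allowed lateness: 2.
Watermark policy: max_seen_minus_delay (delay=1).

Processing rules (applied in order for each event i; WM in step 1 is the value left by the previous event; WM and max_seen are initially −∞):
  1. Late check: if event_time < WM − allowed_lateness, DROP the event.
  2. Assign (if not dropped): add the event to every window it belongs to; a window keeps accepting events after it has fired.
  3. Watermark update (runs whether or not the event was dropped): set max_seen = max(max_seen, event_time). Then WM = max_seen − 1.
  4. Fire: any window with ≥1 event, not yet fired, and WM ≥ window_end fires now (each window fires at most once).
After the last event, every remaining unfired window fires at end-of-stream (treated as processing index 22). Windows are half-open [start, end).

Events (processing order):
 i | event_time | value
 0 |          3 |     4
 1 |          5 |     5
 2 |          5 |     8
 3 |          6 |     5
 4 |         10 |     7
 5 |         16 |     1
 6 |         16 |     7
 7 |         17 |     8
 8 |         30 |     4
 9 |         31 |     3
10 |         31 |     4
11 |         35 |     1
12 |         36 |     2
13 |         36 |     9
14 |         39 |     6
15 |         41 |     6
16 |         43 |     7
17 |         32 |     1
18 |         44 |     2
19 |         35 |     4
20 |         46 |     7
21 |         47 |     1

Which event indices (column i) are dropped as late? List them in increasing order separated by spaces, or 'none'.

i=0 t=3 v=4: → [0,8); WM=2
i=1 t=5 v=5: → [4,12),[0,8); WM=4
i=2 t=5 v=8: → [4,12),[0,8); WM=4
i=3 t=6 v=5: → [4,12),[0,8); WM=5
i=4 t=10 v=7: → [8,16),[4,12); WM=9; [0,8) fires=22
i=5 t=16 v=1: → [16,24),[12,20); WM=15; [4,12) fires=25
i=6 t=16 v=7: → [16,24),[12,20); WM=15
i=7 t=17 v=8: → [16,24),[12,20); WM=16; [8,16) fires=7
i=8 t=30 v=4: → [28,36),[24,32); WM=29; [12,20) fires=16 [16,24) fires=16
i=9 t=31 v=3: → [28,36),[24,32); WM=30
i=10 t=31 v=4: → [28,36),[24,32); WM=30
i=11 t=35 v=1: → [32,40),[28,36); WM=34; [24,32) fires=11
i=12 t=36 v=2: → [36,44),[32,40); WM=35
i=13 t=36 v=9: → [36,44),[32,40); WM=35
i=14 t=39 v=6: → [36,44),[32,40); WM=38; [28,36) fires=12
i=15 t=41 v=6: → [40,48),[36,44); WM=40; [32,40) fires=18
i=16 t=43 v=7: → [40,48),[36,44); WM=42
i=17 t=32 v=1: DROP (t<42-2); WM=42
i=18 t=44 v=2: → [44,52),[40,48); WM=43
i=19 t=35 v=4: DROP (t<43-2); WM=43
i=20 t=46 v=7: → [44,52),[40,48); WM=45; [36,44) fires=30
i=21 t=47 v=1: → [44,52),[40,48); WM=46

17 19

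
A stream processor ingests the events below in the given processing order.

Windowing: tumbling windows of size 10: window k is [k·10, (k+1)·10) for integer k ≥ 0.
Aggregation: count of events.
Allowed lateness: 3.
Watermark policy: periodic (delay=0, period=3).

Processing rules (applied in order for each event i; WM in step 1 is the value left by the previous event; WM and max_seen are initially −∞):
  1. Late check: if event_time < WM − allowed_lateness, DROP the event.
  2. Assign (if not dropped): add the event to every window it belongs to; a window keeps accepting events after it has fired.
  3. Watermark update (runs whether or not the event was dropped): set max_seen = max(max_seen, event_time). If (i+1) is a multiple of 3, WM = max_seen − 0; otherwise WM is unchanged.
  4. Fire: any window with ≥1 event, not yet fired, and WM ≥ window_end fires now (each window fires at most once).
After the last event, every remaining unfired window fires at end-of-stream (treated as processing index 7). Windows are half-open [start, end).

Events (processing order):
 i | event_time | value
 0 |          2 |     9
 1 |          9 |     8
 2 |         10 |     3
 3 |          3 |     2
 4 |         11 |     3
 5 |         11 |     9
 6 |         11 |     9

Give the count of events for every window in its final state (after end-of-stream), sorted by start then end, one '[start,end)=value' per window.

[0,10)=2 [10,20)=4

i=0 t=2 v=9: → [0,10); WM=−∞
i=1 t=9 v=8: → [0,10); WM=−∞
i=2 t=10 v=3: → [10,20); WM=10; [0,10) fires=2
i=3 t=3 v=2: DROP (t<10-3); WM=10
i=4 t=11 v=3: → [10,20); WM=10
i=5 t=11 v=9: → [10,20); WM=11
i=6 t=11 v=9: → [10,20); WM=11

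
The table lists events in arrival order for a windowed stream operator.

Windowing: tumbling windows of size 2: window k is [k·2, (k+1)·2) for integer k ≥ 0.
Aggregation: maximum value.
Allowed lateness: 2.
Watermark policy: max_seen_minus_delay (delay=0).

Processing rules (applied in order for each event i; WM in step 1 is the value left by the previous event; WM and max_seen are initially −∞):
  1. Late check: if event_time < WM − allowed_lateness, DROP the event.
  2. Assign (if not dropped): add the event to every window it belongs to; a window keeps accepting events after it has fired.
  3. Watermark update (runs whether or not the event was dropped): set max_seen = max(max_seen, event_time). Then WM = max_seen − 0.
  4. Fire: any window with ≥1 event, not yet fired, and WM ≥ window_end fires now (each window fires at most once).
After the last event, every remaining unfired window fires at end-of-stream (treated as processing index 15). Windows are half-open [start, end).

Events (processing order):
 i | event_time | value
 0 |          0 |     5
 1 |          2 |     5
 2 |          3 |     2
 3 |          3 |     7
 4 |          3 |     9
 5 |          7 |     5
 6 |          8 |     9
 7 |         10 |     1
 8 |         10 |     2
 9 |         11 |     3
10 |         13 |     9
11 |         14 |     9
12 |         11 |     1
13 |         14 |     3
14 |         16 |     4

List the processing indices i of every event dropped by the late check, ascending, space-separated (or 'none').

i=0 t=0 v=5: → [0,2); WM=0
i=1 t=2 v=5: → [2,4); WM=2; [0,2) fires=5
i=2 t=3 v=2: → [2,4); WM=3
i=3 t=3 v=7: → [2,4); WM=3
i=4 t=3 v=9: → [2,4); WM=3
i=5 t=7 v=5: → [6,8); WM=7; [2,4) fires=9
i=6 t=8 v=9: → [8,10); WM=8; [6,8) fires=5
i=7 t=10 v=1: → [10,12); WM=10; [8,10) fires=9
i=8 t=10 v=2: → [10,12); WM=10
i=9 t=11 v=3: → [10,12); WM=11
i=10 t=13 v=9: → [12,14); WM=13; [10,12) fires=3
i=11 t=14 v=9: → [14,16); WM=14; [12,14) fires=9
i=12 t=11 v=1: DROP (t<14-2); WM=14
i=13 t=14 v=3: → [14,16); WM=14
i=14 t=16 v=4: → [16,18); WM=16; [14,16) fires=9

12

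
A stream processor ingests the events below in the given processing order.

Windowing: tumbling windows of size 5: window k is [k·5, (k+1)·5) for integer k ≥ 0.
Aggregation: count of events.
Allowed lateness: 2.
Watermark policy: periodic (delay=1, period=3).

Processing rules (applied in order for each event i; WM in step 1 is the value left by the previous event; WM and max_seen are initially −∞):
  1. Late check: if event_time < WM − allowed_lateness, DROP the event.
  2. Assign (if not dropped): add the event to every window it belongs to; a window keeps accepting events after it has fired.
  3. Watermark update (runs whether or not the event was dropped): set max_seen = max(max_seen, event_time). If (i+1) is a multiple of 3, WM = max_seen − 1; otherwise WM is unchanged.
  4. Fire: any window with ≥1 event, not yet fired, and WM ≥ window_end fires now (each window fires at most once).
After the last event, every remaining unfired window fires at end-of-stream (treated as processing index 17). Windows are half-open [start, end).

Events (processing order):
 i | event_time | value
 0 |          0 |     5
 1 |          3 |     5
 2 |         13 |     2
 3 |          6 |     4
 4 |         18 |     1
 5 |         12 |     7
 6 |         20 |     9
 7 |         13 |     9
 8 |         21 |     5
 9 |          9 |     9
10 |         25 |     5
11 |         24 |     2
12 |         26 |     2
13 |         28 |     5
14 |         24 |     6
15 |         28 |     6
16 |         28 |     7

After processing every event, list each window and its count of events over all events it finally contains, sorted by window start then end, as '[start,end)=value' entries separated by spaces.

[0,5)=2 [10,15)=2 [15,20)=1 [20,25)=4 [25,30)=5

i=0 t=0 v=5: → [0,5); WM=−∞
i=1 t=3 v=5: → [0,5); WM=−∞
i=2 t=13 v=2: → [10,15); WM=12; [0,5) fires=2
i=3 t=6 v=4: DROP (t<12-2); WM=12
i=4 t=18 v=1: → [15,20); WM=12
i=5 t=12 v=7: → [10,15); WM=17; [10,15) fires=2
i=6 t=20 v=9: → [20,25); WM=17
i=7 t=13 v=9: DROP (t<17-2); WM=17
i=8 t=21 v=5: → [20,25); WM=20; [15,20) fires=1
i=9 t=9 v=9: DROP (t<20-2); WM=20
i=10 t=25 v=5: → [25,30); WM=20
i=11 t=24 v=2: → [20,25); WM=24
i=12 t=26 v=2: → [25,30); WM=24
i=13 t=28 v=5: → [25,30); WM=24
i=14 t=24 v=6: → [20,25); WM=27; [20,25) fires=4
i=15 t=28 v=6: → [25,30); WM=27
i=16 t=28 v=7: → [25,30); WM=27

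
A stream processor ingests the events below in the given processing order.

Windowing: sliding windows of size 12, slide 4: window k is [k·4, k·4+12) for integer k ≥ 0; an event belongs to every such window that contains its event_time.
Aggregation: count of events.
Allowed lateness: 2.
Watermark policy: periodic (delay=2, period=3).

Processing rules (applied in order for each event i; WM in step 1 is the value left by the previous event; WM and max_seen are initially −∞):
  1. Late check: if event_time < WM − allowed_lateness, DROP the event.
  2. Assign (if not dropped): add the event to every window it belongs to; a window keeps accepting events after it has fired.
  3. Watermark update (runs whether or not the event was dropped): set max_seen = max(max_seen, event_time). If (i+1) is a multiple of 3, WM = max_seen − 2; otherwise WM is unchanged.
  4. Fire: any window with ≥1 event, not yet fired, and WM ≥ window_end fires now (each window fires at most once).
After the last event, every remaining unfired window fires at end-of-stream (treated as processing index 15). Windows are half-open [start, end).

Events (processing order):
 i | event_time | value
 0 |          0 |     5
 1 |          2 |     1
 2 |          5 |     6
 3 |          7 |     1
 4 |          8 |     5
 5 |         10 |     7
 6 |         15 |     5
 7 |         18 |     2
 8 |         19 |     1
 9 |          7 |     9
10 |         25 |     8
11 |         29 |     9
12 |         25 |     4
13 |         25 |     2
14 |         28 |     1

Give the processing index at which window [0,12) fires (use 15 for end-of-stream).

8

i=0 t=0 v=5: → [0,12); WM=−∞
i=1 t=2 v=1: → [0,12); WM=−∞
i=2 t=5 v=6: → [4,16),[0,12); WM=3
i=3 t=7 v=1: → [4,16),[0,12); WM=3
i=4 t=8 v=5: → [8,20),[4,16),[0,12); WM=3
i=5 t=10 v=7: → [8,20),[4,16),[0,12); WM=8
i=6 t=15 v=5: → [12,24),[8,20),[4,16); WM=8
i=7 t=18 v=2: → [16,28),[12,24),[8,20); WM=8
i=8 t=19 v=1: → [16,28),[12,24),[8,20); WM=17; [0,12) fires=6 [4,16) fires=5
i=9 t=7 v=9: DROP (t<17-2); WM=17
i=10 t=25 v=8: → [24,36),[20,32),[16,28); WM=17
i=11 t=29 v=9: → [28,40),[24,36),[20,32); WM=27; [8,20) fires=5 [12,24) fires=3
i=12 t=25 v=4: → [24,36),[20,32),[16,28); WM=27
i=13 t=25 v=2: → [24,36),[20,32),[16,28); WM=27
i=14 t=28 v=1: → [28,40),[24,36),[20,32); WM=27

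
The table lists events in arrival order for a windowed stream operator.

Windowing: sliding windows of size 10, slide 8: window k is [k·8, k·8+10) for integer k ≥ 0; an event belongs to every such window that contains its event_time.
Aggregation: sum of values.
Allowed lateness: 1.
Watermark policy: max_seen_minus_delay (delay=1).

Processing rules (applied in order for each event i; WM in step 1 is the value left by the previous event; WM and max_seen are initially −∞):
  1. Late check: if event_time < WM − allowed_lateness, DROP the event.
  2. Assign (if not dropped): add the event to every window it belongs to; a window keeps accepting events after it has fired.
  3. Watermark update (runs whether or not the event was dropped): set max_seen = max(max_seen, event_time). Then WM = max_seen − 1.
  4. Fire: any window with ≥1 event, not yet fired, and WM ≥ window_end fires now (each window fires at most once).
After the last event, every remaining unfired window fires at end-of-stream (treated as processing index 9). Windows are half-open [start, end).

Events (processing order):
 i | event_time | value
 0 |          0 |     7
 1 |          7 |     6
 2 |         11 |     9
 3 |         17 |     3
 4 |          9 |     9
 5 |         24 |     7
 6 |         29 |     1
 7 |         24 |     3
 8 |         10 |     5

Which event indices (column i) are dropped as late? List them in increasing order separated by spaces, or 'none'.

i=0 t=0 v=7: → [0,10); WM=-1
i=1 t=7 v=6: → [0,10); WM=6
i=2 t=11 v=9: → [8,18); WM=10; [0,10) fires=13
i=3 t=17 v=3: → [16,26),[8,18); WM=16
i=4 t=9 v=9: DROP (t<16-1); WM=16
i=5 t=24 v=7: → [24,34),[16,26); WM=23; [8,18) fires=12
i=6 t=29 v=1: → [24,34); WM=28; [16,26) fires=10
i=7 t=24 v=3: DROP (t<28-1); WM=28
i=8 t=10 v=5: DROP (t<28-1); WM=28

4 7 8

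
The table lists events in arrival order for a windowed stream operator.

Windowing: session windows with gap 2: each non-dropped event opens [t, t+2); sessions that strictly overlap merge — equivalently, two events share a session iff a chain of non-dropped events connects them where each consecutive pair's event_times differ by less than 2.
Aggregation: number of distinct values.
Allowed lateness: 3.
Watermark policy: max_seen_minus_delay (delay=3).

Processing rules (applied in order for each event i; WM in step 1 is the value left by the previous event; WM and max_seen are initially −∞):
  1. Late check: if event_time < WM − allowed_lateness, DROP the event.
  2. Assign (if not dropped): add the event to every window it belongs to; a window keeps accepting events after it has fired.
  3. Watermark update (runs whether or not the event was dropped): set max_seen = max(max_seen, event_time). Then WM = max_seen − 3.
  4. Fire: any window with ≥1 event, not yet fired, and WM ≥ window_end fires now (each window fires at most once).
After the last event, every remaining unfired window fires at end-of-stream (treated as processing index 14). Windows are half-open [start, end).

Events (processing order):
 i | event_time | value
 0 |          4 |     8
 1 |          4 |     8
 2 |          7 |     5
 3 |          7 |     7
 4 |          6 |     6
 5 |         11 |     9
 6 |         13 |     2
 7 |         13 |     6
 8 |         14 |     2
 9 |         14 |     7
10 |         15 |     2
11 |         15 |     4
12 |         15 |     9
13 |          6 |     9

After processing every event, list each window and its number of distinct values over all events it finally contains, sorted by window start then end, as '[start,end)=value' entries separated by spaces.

i=0 t=4 v=8: → [4,6); WM=1
i=1 t=4 v=8: → [4,6); WM=1
i=2 t=7 v=5: → [7,9); WM=4
i=3 t=7 v=7: → [7,9); WM=4
i=4 t=6 v=6: → [6,9); WM=4
i=5 t=11 v=9: → [11,13); WM=8
i=6 t=13 v=2: → [13,15); WM=10
i=7 t=13 v=6: → [13,15); WM=10
i=8 t=14 v=2: → [13,16); WM=11
i=9 t=14 v=7: → [13,16); WM=11
i=10 t=15 v=2: → [13,17); WM=12
i=11 t=15 v=4: → [13,17); WM=12
i=12 t=15 v=9: → [13,17); WM=12
i=13 t=6 v=9: DROP (t<12-3); WM=12

[4,6)=1 [6,9)=3 [11,13)=1 [13,17)=5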